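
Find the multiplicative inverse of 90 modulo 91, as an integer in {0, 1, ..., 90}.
Apply the extended Euclidean algorithm to (91, 90), tracking rows (r, s, t) with s·91 + t·90 = r. Each division r_prev = q·r_cur + r_new produces the new row as (previous row) − q·(current row):
  row A: (91, 1, 0)   [1·91 + 0·90 = 91]
  row B: (90, 0, 1)   [0·91 + 1·90 = 90]
  91 = 1·90 + 1   → row C = row A − 1·row B = (1, 1, −1)   [check: 1·91 − 1·90 = 1]
  90 = 90·1 + 0   → remainder 0, stop. gcd = 1 (last nonzero row C).
The gcd is 1, so 90 is invertible mod 91. The last nonzero row gives 1·91 − 1·90 = 1, so t = −1. So 90^(−1) ≡ −1 ≡ 90 (mod 91). Verify: 90 · 90 = 8100 ≡ 1 (mod 91). ✓

Final answer: 90^(−1) ≡ 90 (mod 91)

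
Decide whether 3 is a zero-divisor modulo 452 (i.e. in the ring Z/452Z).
gcd(3, 452) = 1, so 3 is a unit in Z/452Z (it has a multiplicative inverse). A unit cannot be a zero-divisor: if 3·b ≡ 0 then multiplying both sides by 3^(−1) gives b ≡ 0. So 3 is not a zero-divisor.

Final answer: NO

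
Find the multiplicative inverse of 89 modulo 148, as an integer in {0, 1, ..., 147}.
89^(−1) ≡ 5 (mod 148)

Apply the extended Euclidean algorithm to (148, 89), tracking rows (r, s, t) with s·148 + t·89 = r. Each division r_prev = q·r_cur + r_new produces the new row as (previous row) − q·(current row):
  row A: (148, 1, 0)   [1·148 + 0·89 = 148]
  row B: (89, 0, 1)   [0·148 + 1·89 = 89]
  148 = 1·89 + 59   → row C = row A − 1·row B = (59, 1, −1)   [check: 1·148 − 1·89 = 59]
  89 = 1·59 + 30   → row D = row B − 1·row C = (30, −1, 2)   [check: −1·148 + 2·89 = 30]
  59 = 1·30 + 29   → row E = row C − 1·row D = (29, 2, −3)   [check: 2·148 − 3·89 = 29]
  30 = 1·29 + 1   → row F = row D − 1·row E = (1, −3, 5)   [check: −3·148 + 5·89 = 1]
  29 = 29·1 + 0   → remainder 0, stop. gcd = 1 (last nonzero row F).
The gcd is 1, so 89 is invertible mod 148. The last nonzero row gives −3·148 + 5·89 = 1, so t = 5. So 89^(−1) ≡ 5 (mod 148). Verify: 89 · 5 = 445 ≡ 1 (mod 148). ✓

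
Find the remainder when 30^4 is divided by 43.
9

Use repeated squaring. Binary(4) = 100. Walk through the bits of the exponent 4 left-to-right: at each bit after the leading one, square the running value, then multiply by 30 if the bit is 1 (always reducing mod 43):
  bit 1 = 1 (leading): start with 30.
  bit 2 = 0: square 30^2 = 900 ≡ 40 (mod 43).
  bit 3 = 0: square 40^2 = 1600 ≡ 9 (mod 43).
Final value: 30^4 ≡ 9 (mod 43).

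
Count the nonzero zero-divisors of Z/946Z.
In Z/946Z each nonzero element is either a unit (gcd with 946 is 1) or a zero-divisor (gcd > 1). The number of units is φ(946): factorise 946 = 2 · 11 · 43, so φ(946) = (2 − 1) · (11 − 1) · (43 − 1) = 1 · 10 · 42 = 420. The nonzero elements number 946 − 1 = 945. Hence the nonzero zero-divisors number 945 − 420 = 525.

Final answer: Z/946Z has 525 nonzero zero-divisors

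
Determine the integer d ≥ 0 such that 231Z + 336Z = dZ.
In the PID Z, (a, b) is generated by gcd(a, b). Compute gcd(336, 231) with the extended Euclidean algorithm, tracking rows (r, s, t) with s·336 + t·231 = r:
  row A: (336, 1, 0)   [1·336 + 0·231 = 336]
  row B: (231, 0, 1)   [0·336 + 1·231 = 231]
  336 = 1·231 + 105   → row C = row A − 1·row B = (105, 1, −1)   [check: 1·336 − 1·231 = 105]
  231 = 2·105 + 21   → row D = row B − 2·row C = (21, −2, 3)   [check: −2·336 + 3·231 = 21]
  105 = 5·21 + 0   → remainder 0, stop. gcd = 21 (last nonzero row D).
So gcd(231, 336) = 21, with Bézout identity −2·336 + 3·231 = 21. Containment (⊇): the Bézout identity exhibits 21 as an element of (231, 336), giving (21) ⊆ (231, 336). Containment (⊆): since 21 | 231 and 21 | 336 (231 = 21·11, 336 = 21·16), every Z-linear combination of 231 and 336 is divisible by 21, so (231, 336) ⊆ (21). Therefore (231, 336) = (21), d = 21.

Final answer: (231, 336) = (21); d = 21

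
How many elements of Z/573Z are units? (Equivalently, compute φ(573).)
Z/573Z has φ(573) = 380 units

An element a ∈ Z/573Z is a unit iff gcd(a, 573) = 1, so the number of units is φ(573). φ is multiplicative, with φ(p^e) = p^e − p^(e−1). Factorise 573 = 3 · 191. Then
  φ(573) = (3 − 1) · (191 − 1) = 2 · 190 = 380.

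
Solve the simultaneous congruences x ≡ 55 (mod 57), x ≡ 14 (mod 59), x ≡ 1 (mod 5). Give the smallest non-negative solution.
x ≡ 9631 (mod 16815); the representative in [0, 16815) is 9631

The moduli 57, 59, 5 are pairwise coprime, so by the CRT there is a unique solution mod 57·59·5 = 16815.
Solve by successive substitution. Start with x ≡ 55 (mod 57).
  Combine with x ≡ 14 (mod 59): write x = 55 + 57·t and require 55 + 57·t ≡ 14 (mod 59), i.e. 57·t ≡ 14 − 55 ≡ 18 (mod 59). Since 57^(−1) ≡ 29 (mod 59), t ≡ 29·18 ≡ 50 (mod 59). So x ≡ 55 + 57·50 = 2905 (mod 3363).
  Combine with x ≡ 1 (mod 5): write x = 2905 + 3363·t and require 2905 + 3363·t ≡ 1 (mod 5), i.e. 3363·t ≡ 1 − 2905 ≡ 1 (mod 5). Since 3363^(−1) ≡ 2 (mod 5) (3363 ≡ 3 (mod 5)), t ≡ 2·1 ≡ 2 (mod 5). So x ≡ 2905 + 3363·2 = 9631 (mod 16815).
Unique solution in [0, 16815): x = 9631.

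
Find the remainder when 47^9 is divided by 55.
Use repeated squaring. Binary(9) = 1001. Walk through the bits of the exponent 9 left-to-right: at each bit after the leading one, square the running value, then multiply by 47 if the bit is 1 (always reducing mod 55):
  bit 1 = 1 (leading): start with 47.
  bit 2 = 0: square 47^2 = 2209 ≡ 9 (mod 55).
  bit 3 = 0: square 9^2 = 81 ≡ 26 (mod 55).
  bit 4 = 1: square 26^2 = 676 ≡ 16; bit is 1, so multiply 16·47 = 752 ≡ 37 (mod 55).
Final value: 47^9 ≡ 37 (mod 55).

Final answer: 37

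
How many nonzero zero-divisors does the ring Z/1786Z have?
Z/1786Z has 957 nonzero zero-divisors

In Z/1786Z each nonzero element is either a unit (gcd with 1786 is 1) or a zero-divisor (gcd > 1). The number of units is φ(1786): factorise 1786 = 2 · 19 · 47, so φ(1786) = (2 − 1) · (19 − 1) · (47 − 1) = 1 · 18 · 46 = 828. The nonzero elements number 1786 − 1 = 1785. Hence the nonzero zero-divisors number 1785 − 828 = 957.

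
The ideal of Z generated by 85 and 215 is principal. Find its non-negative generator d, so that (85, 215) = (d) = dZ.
In the PID Z, (a, b) is generated by gcd(a, b). Compute gcd(215, 85) with the extended Euclidean algorithm, tracking rows (r, s, t) with s·215 + t·85 = r:
  row A: (215, 1, 0)   [1·215 + 0·85 = 215]
  row B: (85, 0, 1)   [0·215 + 1·85 = 85]
  215 = 2·85 + 45   → row C = row A − 2·row B = (45, 1, −2)   [check: 1·215 − 2·85 = 45]
  85 = 1·45 + 40   → row D = row B − 1·row C = (40, −1, 3)   [check: −1·215 + 3·85 = 40]
  45 = 1·40 + 5   → row E = row C − 1·row D = (5, 2, −5)   [check: 2·215 − 5·85 = 5]
  40 = 8·5 + 0   → remainder 0, stop. gcd = 5 (last nonzero row E).
So gcd(85, 215) = 5, with Bézout identity 2·215 − 5·85 = 5. Containment (⊇): the Bézout identity exhibits 5 as an element of (85, 215), giving (5) ⊆ (85, 215). Containment (⊆): since 5 | 85 and 5 | 215 (85 = 5·17, 215 = 5·43), every Z-linear combination of 85 and 215 is divisible by 5, so (85, 215) ⊆ (5). Therefore (85, 215) = (5), d = 5.

Final answer: (85, 215) = (5); d = 5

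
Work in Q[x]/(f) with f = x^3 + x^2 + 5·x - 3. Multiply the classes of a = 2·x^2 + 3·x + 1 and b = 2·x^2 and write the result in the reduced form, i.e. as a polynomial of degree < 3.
First multiply in Q[x] without reducing: a · b = 4·x^4 + 6·x^3 + 2·x^2. Now divide by f(x) = x^3 + x^2 + 5·x - 3, eliminating the leading term at each step:
  leading term 4·x^4: subtract (4·x)·f(x) = 4·x^4 + 4·x^3 + 20·x^2 - 12·x, leaving 2·x^3 - 18·x^2 + 12·x
  leading term 2·x^3: subtract (2)·f(x) = 2·x^3 + 2·x^2 + 10·x - 6, leaving -20·x^2 + 2·x + 6
The degree is now < 3, so this is the remainder. Hence a · b ≡ -20·x^2 + 2·x + 6 in Q[x]/(f).

Final answer: a · b ≡ -20·x^2 + 2·x + 6 (mod f(x))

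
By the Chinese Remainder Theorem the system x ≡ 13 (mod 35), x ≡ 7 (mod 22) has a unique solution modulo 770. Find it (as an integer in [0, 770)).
The moduli 35, 22 are pairwise coprime, so by the CRT there is a unique solution mod 35·22 = 770.
Solve by successive substitution. Start with x ≡ 13 (mod 35).
  Combine with x ≡ 7 (mod 22): write x = 13 + 35·t and require 13 + 35·t ≡ 7 (mod 22), i.e. 35·t ≡ 7 − 13 ≡ 16 (mod 22). Since 35^(−1) ≡ 17 (mod 22) (35 ≡ 13 (mod 22)), t ≡ 17·16 ≡ 8 (mod 22). So x ≡ 13 + 35·8 = 293 (mod 770).
Unique solution in [0, 770): x = 293.

Final answer: x ≡ 293 (mod 770); the representative in [0, 770) is 293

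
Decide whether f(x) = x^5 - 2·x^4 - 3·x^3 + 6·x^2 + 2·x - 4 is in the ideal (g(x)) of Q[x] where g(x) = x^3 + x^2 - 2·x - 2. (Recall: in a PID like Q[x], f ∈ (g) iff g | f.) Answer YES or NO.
In Q[x] the ideal (g) consists of all multiples of g, so f ∈ (g) iff g | f, i.e. iff the remainder of f on division by g is 0. Divide f by g (g is monic, so eliminate the leading term of the running remainder at each step):
  leading term x^5: subtract (x^2)·g(x) = x^5 + x^4 - 2·x^3 - 2·x^2, leaving -3·x^4 - x^3 + 8·x^2 + 2·x - 4
  leading term -3·x^4: subtract (-3·x)·g(x) = -3·x^4 - 3·x^3 + 6·x^2 + 6·x, leaving 2·x^3 + 2·x^2 - 4·x - 4
  leading term 2·x^3: subtract (2)·g(x) = 2·x^3 + 2·x^2 - 4·x - 4, leaving 0
The remainder is 0, so f(x) = g(x) · h(x) with h(x) = x^2 - 3·x + 2. Hence g | f, i.e. f ∈ (g).

Final answer: YES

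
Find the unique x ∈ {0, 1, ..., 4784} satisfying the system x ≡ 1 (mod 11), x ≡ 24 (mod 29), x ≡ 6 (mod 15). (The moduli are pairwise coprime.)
x ≡ 111 (mod 4785); the representative in [0, 4785) is 111

The moduli 11, 29, 15 are pairwise coprime, so by the CRT there is a unique solution mod 11·29·15 = 4785.
Solve by successive substitution. Start with x ≡ 1 (mod 11).
  Combine with x ≡ 24 (mod 29): write x = 1 + 11·t and require 1 + 11·t ≡ 24 (mod 29), i.e. 11·t ≡ 24 − 1 ≡ 23 (mod 29). Since 11^(−1) ≡ 8 (mod 29), t ≡ 8·23 ≡ 10 (mod 29). So x ≡ 1 + 11·10 = 111 (mod 319).
  Combine with x ≡ 6 (mod 15): write x = 111 + 319·t and require 111 + 319·t ≡ 6 (mod 15), i.e. 319·t ≡ 6 − 111 ≡ 0 (mod 15). Since 319^(−1) ≡ 4 (mod 15) (319 ≡ 4 (mod 15)), t ≡ 4·0 ≡ 0 (mod 15). So x ≡ 111 + 319·0 = 111 (mod 4785).
Unique solution in [0, 4785): x = 111.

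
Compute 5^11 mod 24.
Use repeated squaring. Binary(11) = 1011. Walk through the bits of the exponent 11 left-to-right: at each bit after the leading one, square the running value, then multiply by 5 if the bit is 1 (always reducing mod 24):
  bit 1 = 1 (leading): start with 5.
  bit 2 = 0: square 5^2 = 25 ≡ 1 (mod 24).
  bit 3 = 1: square 1^2 = 1; bit is 1, so multiply 1·5 = 5 (mod 24).
  bit 4 = 1: square 5^2 = 25 ≡ 1; bit is 1, so multiply 1·5 = 5 (mod 24).
Final value: 5^11 ≡ 5 (mod 24).

Final answer: 5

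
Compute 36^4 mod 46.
18

Use repeated squaring. Binary(4) = 100. Walk through the bits of the exponent 4 left-to-right: at each bit after the leading one, square the running value, then multiply by 36 if the bit is 1 (always reducing mod 46):
  bit 1 = 1 (leading): start with 36.
  bit 2 = 0: square 36^2 = 1296 ≡ 8 (mod 46).
  bit 3 = 0: square 8^2 = 64 ≡ 18 (mod 46).
Final value: 36^4 ≡ 18 (mod 46).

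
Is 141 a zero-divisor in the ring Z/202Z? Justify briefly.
gcd(141, 202) = 1, so 141 is a unit in Z/202Z (it has a multiplicative inverse). A unit cannot be a zero-divisor: if 141·b ≡ 0 then multiplying both sides by 141^(−1) gives b ≡ 0. So 141 is not a zero-divisor.

Final answer: NO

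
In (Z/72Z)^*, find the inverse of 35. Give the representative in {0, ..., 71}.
35^(−1) ≡ 35 (mod 72)

Apply the extended Euclidean algorithm to (72, 35), tracking rows (r, s, t) with s·72 + t·35 = r. Each division r_prev = q·r_cur + r_new produces the new row as (previous row) − q·(current row):
  row A: (72, 1, 0)   [1·72 + 0·35 = 72]
  row B: (35, 0, 1)   [0·72 + 1·35 = 35]
  72 = 2·35 + 2   → row C = row A − 2·row B = (2, 1, −2)   [check: 1·72 − 2·35 = 2]
  35 = 17·2 + 1   → row D = row B − 17·row C = (1, −17, 35)   [check: −17·72 + 35·35 = 1]
  2 = 2·1 + 0   → remainder 0, stop. gcd = 1 (last nonzero row D).
The gcd is 1, so 35 is invertible mod 72. The last nonzero row gives −17·72 + 35·35 = 1, so t = 35. So 35^(−1) ≡ 35 (mod 72). Verify: 35 · 35 = 1225 ≡ 1 (mod 72). ✓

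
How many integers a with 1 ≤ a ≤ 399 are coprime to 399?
216

The number of a ∈ {1, ..., 399} with gcd(a, 399) = 1 is by definition Euler's totient φ(399). φ is multiplicative, with φ(p^e) = p^e − p^(e−1). Factorise 399 = 3 · 7 · 19. Then
  φ(399) = (3 − 1) · (7 − 1) · (19 − 1) = 2 · 6 · 18 = 216.
So there are 216 such integers.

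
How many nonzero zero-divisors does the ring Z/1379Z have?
In Z/1379Z each nonzero element is either a unit (gcd with 1379 is 1) or a zero-divisor (gcd > 1). The number of units is φ(1379): factorise 1379 = 7 · 197, so φ(1379) = (7 − 1) · (197 − 1) = 6 · 196 = 1176. The nonzero elements number 1379 − 1 = 1378. Hence the nonzero zero-divisors number 1378 − 1176 = 202.

Final answer: Z/1379Z has 202 nonzero zero-divisors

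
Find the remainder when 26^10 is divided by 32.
0

Use repeated squaring. Binary(10) = 1010. Walk through the bits of the exponent 10 left-to-right: at each bit after the leading one, square the running value, then multiply by 26 if the bit is 1 (always reducing mod 32):
  bit 1 = 1 (leading): start with 26.
  bit 2 = 0: square 26^2 = 676 ≡ 4 (mod 32).
  bit 3 = 1: square 4^2 = 16; bit is 1, so multiply 16·26 = 416 ≡ 0 (mod 32).
  bit 4 = 0: square 0^2 = 0 (mod 32).
Final value: 26^10 ≡ 0 (mod 32).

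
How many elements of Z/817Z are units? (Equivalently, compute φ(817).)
Z/817Z has φ(817) = 756 units

An element a ∈ Z/817Z is a unit iff gcd(a, 817) = 1, so the number of units is φ(817). φ is multiplicative, with φ(p^e) = p^e − p^(e−1). Factorise 817 = 19 · 43. Then
  φ(817) = (19 − 1) · (43 − 1) = 18 · 42 = 756.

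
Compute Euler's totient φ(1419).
φ is multiplicative, with φ(p^e) = p^e − p^(e−1). Factorise 1419 = 3 · 11 · 43. Then
  φ(1419) = (3 − 1) · (11 − 1) · (43 − 1) = 2 · 10 · 42 = 840.

Final answer: φ(1419) = 840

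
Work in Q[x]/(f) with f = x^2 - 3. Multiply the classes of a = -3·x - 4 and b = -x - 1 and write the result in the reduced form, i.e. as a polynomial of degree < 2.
a · b ≡ 7·x + 13 (mod f(x))

First multiply in Q[x] without reducing: a · b = 3·x^2 + 7·x + 4. Now divide by f(x) = x^2 - 3, eliminating the leading term at each step:
  leading term 3·x^2: subtract (3)·f(x) = 3·x^2 - 9, leaving 7·x + 13
The degree is now < 2, so this is the remainder. Hence a · b ≡ 7·x + 13 in Q[x]/(f).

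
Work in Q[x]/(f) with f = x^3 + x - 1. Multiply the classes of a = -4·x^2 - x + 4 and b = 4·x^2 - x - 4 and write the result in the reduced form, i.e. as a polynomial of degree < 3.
a · b ≡ 49·x^2 - 16·x - 16 (mod f(x))

First multiply in Q[x] without reducing: a · b = -16·x^4 + 33·x^2 - 16. Now divide by f(x) = x^3 + x - 1, eliminating the leading term at each step:
  leading term -16·x^4: subtract (-16·x)·f(x) = -16·x^4 - 16·x^2 + 16·x, leaving 49·x^2 - 16·x - 16
The degree is now < 3, so this is the remainder. Hence a · b ≡ 49·x^2 - 16·x - 16 in Q[x]/(f).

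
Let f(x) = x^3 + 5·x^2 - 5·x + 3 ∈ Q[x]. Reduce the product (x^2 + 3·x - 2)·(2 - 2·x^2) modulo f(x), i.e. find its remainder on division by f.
First multiply in Q[x] without reducing: a · b = -2·x^4 - 6·x^3 + 6·x^2 + 6·x - 4. Now divide by f(x) = x^3 + 5·x^2 - 5·x + 3, eliminating the leading term at each step:
  leading term -2·x^4: subtract (-2·x)·f(x) = -2·x^4 - 10·x^3 + 10·x^2 - 6·x, leaving 4·x^3 - 4·x^2 + 12·x - 4
  leading term 4·x^3: subtract (4)·f(x) = 4·x^3 + 20·x^2 - 20·x + 12, leaving -24·x^2 + 32·x - 16
The degree is now < 3, so this is the remainder. Hence a · b ≡ -24·x^2 + 32·x - 16 in Q[x]/(f).

Final answer: a · b ≡ -24·x^2 + 32·x - 16 (mod f(x))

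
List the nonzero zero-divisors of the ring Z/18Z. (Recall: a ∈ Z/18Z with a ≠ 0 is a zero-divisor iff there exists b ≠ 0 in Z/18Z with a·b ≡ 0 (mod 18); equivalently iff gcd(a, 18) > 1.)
nonzero zero-divisors of Z/18Z = {2, 3, 4, 6, 8, 9, 10, 12, 14, 15, 16}

An element a ∈ Z/18Z (with a ≠ 0) is a zero-divisor iff gcd(a, 18) > 1 (because a is a unit precisely when gcd(a, n) = 1, and in Z/nZ every nonzero, non-unit element is a zero-divisor). Scan a = 1, ..., 17 and keep those with gcd(a, 18) > 1:
  gcd(2, 18) = 2, gcd(3, 18) = 3, gcd(4, 18) = 2, gcd(6, 18) = 6, gcd(8, 18) = 2, gcd(9, 18) = 9, gcd(10, 18) = 2, gcd(12, 18) = 6, gcd(14, 18) = 2, gcd(15, 18) = 3, gcd(16, 18) = 2.
All other a ∈ {1, ..., 17} have gcd(a, 18) = 1 and are units. So the nonzero zero-divisors are exactly the 11 values of a appearing in this scan.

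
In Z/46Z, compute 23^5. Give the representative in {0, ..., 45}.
23

Use repeated squaring. Binary(5) = 101. Walk through the bits of the exponent 5 left-to-right: at each bit after the leading one, square the running value, then multiply by 23 if the bit is 1 (always reducing mod 46):
  bit 1 = 1 (leading): start with 23.
  bit 2 = 0: square 23^2 = 529 ≡ 23 (mod 46).
  bit 3 = 1: square 23^2 = 529 ≡ 23; bit is 1, so multiply 23·23 = 529 ≡ 23 (mod 46).
Final value: 23^5 ≡ 23 (mod 46).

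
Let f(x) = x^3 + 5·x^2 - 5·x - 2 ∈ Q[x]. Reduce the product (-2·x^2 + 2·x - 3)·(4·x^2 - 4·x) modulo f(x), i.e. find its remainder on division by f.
a · b ≡ -340·x^2 + 276·x + 112 (mod f(x))

First multiply in Q[x] without reducing: a · b = -8·x^4 + 16·x^3 - 20·x^2 + 12·x. Now divide by f(x) = x^3 + 5·x^2 - 5·x - 2, eliminating the leading term at each step:
  leading term -8·x^4: subtract (-8·x)·f(x) = -8·x^4 - 40·x^3 + 40·x^2 + 16·x, leaving 56·x^3 - 60·x^2 - 4·x
  leading term 56·x^3: subtract (56)·f(x) = 56·x^3 + 280·x^2 - 280·x - 112, leaving -340·x^2 + 276·x + 112
The degree is now < 3, so this is the remainder. Hence a · b ≡ -340·x^2 + 276·x + 112 in Q[x]/(f).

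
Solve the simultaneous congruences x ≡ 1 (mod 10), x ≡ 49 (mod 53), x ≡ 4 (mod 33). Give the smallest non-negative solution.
x ≡ 10861 (mod 17490); the representative in [0, 17490) is 10861

The moduli 10, 53, 33 are pairwise coprime, so by the CRT there is a unique solution mod 10·53·33 = 17490.
Solve by successive substitution. Start with x ≡ 1 (mod 10).
  Combine with x ≡ 49 (mod 53): write x = 1 + 10·t and require 1 + 10·t ≡ 49 (mod 53), i.e. 10·t ≡ 49 − 1 ≡ 48 (mod 53). Since 10^(−1) ≡ 16 (mod 53), t ≡ 16·48 ≡ 26 (mod 53). So x ≡ 1 + 10·26 = 261 (mod 530).
  Combine with x ≡ 4 (mod 33): write x = 261 + 530·t and require 261 + 530·t ≡ 4 (mod 33), i.e. 530·t ≡ 4 − 261 ≡ 7 (mod 33). Since 530^(−1) ≡ 17 (mod 33) (530 ≡ 2 (mod 33)), t ≡ 17·7 ≡ 20 (mod 33). So x ≡ 261 + 530·20 = 10861 (mod 17490).
Unique solution in [0, 17490): x = 10861.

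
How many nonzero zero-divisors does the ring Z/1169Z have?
In Z/1169Z each nonzero element is either a unit (gcd with 1169 is 1) or a zero-divisor (gcd > 1). The number of units is φ(1169): factorise 1169 = 7 · 167, so φ(1169) = (7 − 1) · (167 − 1) = 6 · 166 = 996. The nonzero elements number 1169 − 1 = 1168. Hence the nonzero zero-divisors number 1168 − 996 = 172.

Final answer: Z/1169Z has 172 nonzero zero-divisors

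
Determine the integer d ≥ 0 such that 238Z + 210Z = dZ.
In the PID Z, (a, b) is generated by gcd(a, b). Compute gcd(238, 210) with the extended Euclidean algorithm, tracking rows (r, s, t) with s·238 + t·210 = r:
  row A: (238, 1, 0)   [1·238 + 0·210 = 238]
  row B: (210, 0, 1)   [0·238 + 1·210 = 210]
  238 = 1·210 + 28   → row C = row A − 1·row B = (28, 1, −1)   [check: 1·238 − 1·210 = 28]
  210 = 7·28 + 14   → row D = row B − 7·row C = (14, −7, 8)   [check: −7·238 + 8·210 = 14]
  28 = 2·14 + 0   → remainder 0, stop. gcd = 14 (last nonzero row D).
So gcd(238, 210) = 14, with Bézout identity −7·238 + 8·210 = 14. Containment (⊇): the Bézout identity exhibits 14 as an element of (238, 210), giving (14) ⊆ (238, 210). Containment (⊆): since 14 | 238 and 14 | 210 (238 = 14·17, 210 = 14·15), every Z-linear combination of 238 and 210 is divisible by 14, so (238, 210) ⊆ (14). Therefore (238, 210) = (14), d = 14.

Final answer: (238, 210) = (14); d = 14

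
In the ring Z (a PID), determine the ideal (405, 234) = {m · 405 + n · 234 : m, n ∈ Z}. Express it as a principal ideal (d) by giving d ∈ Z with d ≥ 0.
(405, 234) = (9); d = 9

In the PID Z, (a, b) is generated by gcd(a, b). Compute gcd(405, 234) with the extended Euclidean algorithm, tracking rows (r, s, t) with s·405 + t·234 = r:
  row A: (405, 1, 0)   [1·405 + 0·234 = 405]
  row B: (234, 0, 1)   [0·405 + 1·234 = 234]
  405 = 1·234 + 171   → row C = row A − 1·row B = (171, 1, −1)   [check: 1·405 − 1·234 = 171]
  234 = 1·171 + 63   → row D = row B − 1·row C = (63, −1, 2)   [check: −1·405 + 2·234 = 63]
  171 = 2·63 + 45   → row E = row C − 2·row D = (45, 3, −5)   [check: 3·405 − 5·234 = 45]
  63 = 1·45 + 18   → row F = row D − 1·row E = (18, −4, 7)   [check: −4·405 + 7·234 = 18]
  45 = 2·18 + 9   → row G = row E − 2·row F = (9, 11, −19)   [check: 11·405 − 19·234 = 9]
  18 = 2·9 + 0   → remainder 0, stop. gcd = 9 (last nonzero row G).
So gcd(405, 234) = 9, with Bézout identity 11·405 − 19·234 = 9. Containment (⊇): the Bézout identity exhibits 9 as an element of (405, 234), giving (9) ⊆ (405, 234). Containment (⊆): since 9 | 405 and 9 | 234 (405 = 9·45, 234 = 9·26), every Z-linear combination of 405 and 234 is divisible by 9, so (405, 234) ⊆ (9). Therefore (405, 234) = (9), d = 9.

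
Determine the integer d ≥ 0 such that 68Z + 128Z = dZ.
(68, 128) = (4); d = 4

In the PID Z, (a, b) is generated by gcd(a, b). Compute gcd(128, 68) with the extended Euclidean algorithm, tracking rows (r, s, t) with s·128 + t·68 = r:
  row A: (128, 1, 0)   [1·128 + 0·68 = 128]
  row B: (68, 0, 1)   [0·128 + 1·68 = 68]
  128 = 1·68 + 60   → row C = row A − 1·row B = (60, 1, −1)   [check: 1·128 − 1·68 = 60]
  68 = 1·60 + 8   → row D = row B − 1·row C = (8, −1, 2)   [check: −1·128 + 2·68 = 8]
  60 = 7·8 + 4   → row E = row C − 7·row D = (4, 8, −15)   [check: 8·128 − 15·68 = 4]
  8 = 2·4 + 0   → remainder 0, stop. gcd = 4 (last nonzero row E).
So gcd(68, 128) = 4, with Bézout identity 8·128 − 15·68 = 4. Containment (⊇): the Bézout identity exhibits 4 as an element of (68, 128), giving (4) ⊆ (68, 128). Containment (⊆): since 4 | 68 and 4 | 128 (68 = 4·17, 128 = 4·32), every Z-linear combination of 68 and 128 is divisible by 4, so (68, 128) ⊆ (4). Therefore (68, 128) = (4), d = 4.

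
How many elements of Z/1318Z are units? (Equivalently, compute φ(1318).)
Z/1318Z has φ(1318) = 658 units

An element a ∈ Z/1318Z is a unit iff gcd(a, 1318) = 1, so the number of units is φ(1318). φ is multiplicative, with φ(p^e) = p^e − p^(e−1). Factorise 1318 = 2 · 659. Then
  φ(1318) = (2 − 1) · (659 − 1) = 1 · 658 = 658.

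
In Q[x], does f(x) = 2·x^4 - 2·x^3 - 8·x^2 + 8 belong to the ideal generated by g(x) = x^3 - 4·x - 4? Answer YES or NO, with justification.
In Q[x] the ideal (g) consists of all multiples of g, so f ∈ (g) iff g | f, i.e. iff the remainder of f on division by g is 0. Divide f by g (g is monic, so eliminate the leading term of the running remainder at each step):
  leading term 2·x^4: subtract (2·x)·g(x) = 2·x^4 - 8·x^2 - 8·x, leaving -2·x^3 + 8·x + 8
  leading term -2·x^3: subtract (-2)·g(x) = -2·x^3 + 8·x + 8, leaving 0
The remainder is 0, so f(x) = g(x) · h(x) with h(x) = 2·x - 2. Hence g | f, i.e. f ∈ (g).

Final answer: YES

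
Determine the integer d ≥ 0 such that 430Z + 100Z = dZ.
(430, 100) = (10); d = 10

In the PID Z, (a, b) is generated by gcd(a, b). Compute gcd(430, 100) with the extended Euclidean algorithm, tracking rows (r, s, t) with s·430 + t·100 = r:
  row A: (430, 1, 0)   [1·430 + 0·100 = 430]
  row B: (100, 0, 1)   [0·430 + 1·100 = 100]
  430 = 4·100 + 30   → row C = row A − 4·row B = (30, 1, −4)   [check: 1·430 − 4·100 = 30]
  100 = 3·30 + 10   → row D = row B − 3·row C = (10, −3, 13)   [check: −3·430 + 13·100 = 10]
  30 = 3·10 + 0   → remainder 0, stop. gcd = 10 (last nonzero row D).
So gcd(430, 100) = 10, with Bézout identity −3·430 + 13·100 = 10. Containment (⊇): the Bézout identity exhibits 10 as an element of (430, 100), giving (10) ⊆ (430, 100). Containment (⊆): since 10 | 430 and 10 | 100 (430 = 10·43, 100 = 10·10), every Z-linear combination of 430 and 100 is divisible by 10, so (430, 100) ⊆ (10). Therefore (430, 100) = (10), d = 10.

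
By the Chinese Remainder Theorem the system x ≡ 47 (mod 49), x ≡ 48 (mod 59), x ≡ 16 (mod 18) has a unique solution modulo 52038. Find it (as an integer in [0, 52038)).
x ≡ 2644 (mod 52038); the representative in [0, 52038) is 2644

The moduli 49, 59, 18 are pairwise coprime, so by the CRT there is a unique solution mod 49·59·18 = 52038.
Solve by successive substitution. Start with x ≡ 47 (mod 49).
  Combine with x ≡ 48 (mod 59): write x = 47 + 49·t and require 47 + 49·t ≡ 48 (mod 59), i.e. 49·t ≡ 48 − 47 ≡ 1 (mod 59). Since 49^(−1) ≡ 53 (mod 59), t ≡ 53·1 ≡ 53 (mod 59). So x ≡ 47 + 49·53 = 2644 (mod 2891).
  Combine with x ≡ 16 (mod 18): write x = 2644 + 2891·t and require 2644 + 2891·t ≡ 16 (mod 18), i.e. 2891·t ≡ 16 − 2644 ≡ 0 (mod 18). Since 2891^(−1) ≡ 5 (mod 18) (2891 ≡ 11 (mod 18)), t ≡ 5·0 ≡ 0 (mod 18). So x ≡ 2644 + 2891·0 = 2644 (mod 52038).
Unique solution in [0, 52038): x = 2644.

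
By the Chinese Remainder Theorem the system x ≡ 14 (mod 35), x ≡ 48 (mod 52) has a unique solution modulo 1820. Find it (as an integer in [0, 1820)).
The moduli 35, 52 are pairwise coprime, so by the CRT there is a unique solution mod 35·52 = 1820.
Solve by successive substitution. Start with x ≡ 14 (mod 35).
  Combine with x ≡ 48 (mod 52): write x = 14 + 35·t and require 14 + 35·t ≡ 48 (mod 52), i.e. 35·t ≡ 48 − 14 ≡ 34 (mod 52). Since 35^(−1) ≡ 3 (mod 52), t ≡ 3·34 ≡ 50 (mod 52). So x ≡ 14 + 35·50 = 1764 (mod 1820).
Unique solution in [0, 1820): x = 1764.

Final answer: x ≡ 1764 (mod 1820); the representative in [0, 1820) is 1764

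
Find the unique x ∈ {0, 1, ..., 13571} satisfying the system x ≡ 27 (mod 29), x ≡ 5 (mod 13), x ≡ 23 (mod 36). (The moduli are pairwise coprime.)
x ≡ 2579 (mod 13572); the representative in [0, 13572) is 2579

The moduli 29, 13, 36 are pairwise coprime, so by the CRT there is a unique solution mod 29·13·36 = 13572.
Solve by successive substitution. Start with x ≡ 27 (mod 29).
  Combine with x ≡ 5 (mod 13): write x = 27 + 29·t and require 27 + 29·t ≡ 5 (mod 13), i.e. 29·t ≡ 5 − 27 ≡ 4 (mod 13). Since 29^(−1) ≡ 9 (mod 13) (29 ≡ 3 (mod 13)), t ≡ 9·4 ≡ 10 (mod 13). So x ≡ 27 + 29·10 = 317 (mod 377).
  Combine with x ≡ 23 (mod 36): write x = 317 + 377·t and require 317 + 377·t ≡ 23 (mod 36), i.e. 377·t ≡ 23 − 317 ≡ 30 (mod 36). Since 377^(−1) ≡ 17 (mod 36) (377 ≡ 17 (mod 36)), t ≡ 17·30 ≡ 6 (mod 36). So x ≡ 317 + 377·6 = 2579 (mod 13572).
Unique solution in [0, 13572): x = 2579.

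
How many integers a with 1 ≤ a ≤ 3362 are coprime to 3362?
The number of a ∈ {1, ..., 3362} with gcd(a, 3362) = 1 is by definition Euler's totient φ(3362). φ is multiplicative, with φ(p^e) = p^e − p^(e−1). Factorise 3362 = 2 · 41^2. Then
  φ(3362) = (2 − 1) · (41^2 − 41^1) = 1 · 1640 = 1640.
So there are 1640 such integers.

Final answer: 1640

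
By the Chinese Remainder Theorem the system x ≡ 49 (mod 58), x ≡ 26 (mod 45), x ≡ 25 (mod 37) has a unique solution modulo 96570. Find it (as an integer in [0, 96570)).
x ≡ 37691 (mod 96570); the representative in [0, 96570) is 37691

The moduli 58, 45, 37 are pairwise coprime, so by the CRT there is a unique solution mod 58·45·37 = 96570.
Solve by successive substitution. Start with x ≡ 49 (mod 58).
  Combine with x ≡ 26 (mod 45): write x = 49 + 58·t and require 49 + 58·t ≡ 26 (mod 45), i.e. 58·t ≡ 26 − 49 ≡ 22 (mod 45). Since 58^(−1) ≡ 7 (mod 45) (58 ≡ 13 (mod 45)), t ≡ 7·22 ≡ 19 (mod 45). So x ≡ 49 + 58·19 = 1151 (mod 2610).
  Combine with x ≡ 25 (mod 37): write x = 1151 + 2610·t and require 1151 + 2610·t ≡ 25 (mod 37), i.e. 2610·t ≡ 25 − 1151 ≡ 21 (mod 37). Since 2610^(−1) ≡ 13 (mod 37) (2610 ≡ 20 (mod 37)), t ≡ 13·21 ≡ 14 (mod 37). So x ≡ 1151 + 2610·14 = 37691 (mod 96570).
Unique solution in [0, 96570): x = 37691.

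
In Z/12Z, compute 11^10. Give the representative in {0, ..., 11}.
1

Use repeated squaring. Binary(10) = 1010. Walk through the bits of the exponent 10 left-to-right: at each bit after the leading one, square the running value, then multiply by 11 if the bit is 1 (always reducing mod 12):
  bit 1 = 1 (leading): start with 11.
  bit 2 = 0: square 11^2 = 121 ≡ 1 (mod 12).
  bit 3 = 1: square 1^2 = 1; bit is 1, so multiply 1·11 = 11 (mod 12).
  bit 4 = 0: square 11^2 = 121 ≡ 1 (mod 12).
Final value: 11^10 ≡ 1 (mod 12).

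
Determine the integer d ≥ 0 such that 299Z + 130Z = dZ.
(299, 130) = (13); d = 13

In the PID Z, (a, b) is generated by gcd(a, b). Compute gcd(299, 130) with the extended Euclidean algorithm, tracking rows (r, s, t) with s·299 + t·130 = r:
  row A: (299, 1, 0)   [1·299 + 0·130 = 299]
  row B: (130, 0, 1)   [0·299 + 1·130 = 130]
  299 = 2·130 + 39   → row C = row A − 2·row B = (39, 1, −2)   [check: 1·299 − 2·130 = 39]
  130 = 3·39 + 13   → row D = row B − 3·row C = (13, −3, 7)   [check: −3·299 + 7·130 = 13]
  39 = 3·13 + 0   → remainder 0, stop. gcd = 13 (last nonzero row D).
So gcd(299, 130) = 13, with Bézout identity −3·299 + 7·130 = 13. Containment (⊇): the Bézout identity exhibits 13 as an element of (299, 130), giving (13) ⊆ (299, 130). Containment (⊆): since 13 | 299 and 13 | 130 (299 = 13·23, 130 = 13·10), every Z-linear combination of 299 and 130 is divisible by 13, so (299, 130) ⊆ (13). Therefore (299, 130) = (13), d = 13.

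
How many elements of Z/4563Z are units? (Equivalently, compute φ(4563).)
An element a ∈ Z/4563Z is a unit iff gcd(a, 4563) = 1, so the number of units is φ(4563). φ is multiplicative, with φ(p^e) = p^e − p^(e−1). Factorise 4563 = 3^3 · 13^2. Then
  φ(4563) = (3^3 − 3^2) · (13^2 − 13^1) = 18 · 156 = 2808.

Final answer: Z/4563Z has φ(4563) = 2808 units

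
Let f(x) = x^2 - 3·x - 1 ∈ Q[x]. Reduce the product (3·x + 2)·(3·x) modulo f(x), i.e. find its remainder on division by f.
First multiply in Q[x] without reducing: a · b = 9·x^2 + 6·x. Now divide by f(x) = x^2 - 3·x - 1, eliminating the leading term at each step:
  leading term 9·x^2: subtract (9)·f(x) = 9·x^2 - 27·x - 9, leaving 33·x + 9
The degree is now < 2, so this is the remainder. Hence a · b ≡ 33·x + 9 in Q[x]/(f).

Final answer: a · b ≡ 33·x + 9 (mod f(x))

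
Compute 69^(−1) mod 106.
Apply the extended Euclidean algorithm to (106, 69), tracking rows (r, s, t) with s·106 + t·69 = r. Each division r_prev = q·r_cur + r_new produces the new row as (previous row) − q·(current row):
  row A: (106, 1, 0)   [1·106 + 0·69 = 106]
  row B: (69, 0, 1)   [0·106 + 1·69 = 69]
  106 = 1·69 + 37   → row C = row A − 1·row B = (37, 1, −1)   [check: 1·106 − 1·69 = 37]
  69 = 1·37 + 32   → row D = row B − 1·row C = (32, −1, 2)   [check: −1·106 + 2·69 = 32]
  37 = 1·32 + 5   → row E = row C − 1·row D = (5, 2, −3)   [check: 2·106 − 3·69 = 5]
  32 = 6·5 + 2   → row F = row D − 6·row E = (2, −13, 20)   [check: −13·106 + 20·69 = 2]
  5 = 2·2 + 1   → row G = row E − 2·row F = (1, 28, −43)   [check: 28·106 − 43·69 = 1]
  2 = 2·1 + 0   → remainder 0, stop. gcd = 1 (last nonzero row G).
The gcd is 1, so 69 is invertible mod 106. The last nonzero row gives 28·106 − 43·69 = 1, so t = −43. So 69^(−1) ≡ −43 ≡ 63 (mod 106). Verify: 69 · 63 = 4347 ≡ 1 (mod 106). ✓

Final answer: 69^(−1) ≡ 63 (mod 106)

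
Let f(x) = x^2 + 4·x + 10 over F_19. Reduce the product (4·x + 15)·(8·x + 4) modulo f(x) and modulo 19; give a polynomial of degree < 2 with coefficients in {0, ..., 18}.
Multiply as integer polynomials: a · b = 32·x^2 + 136·x + 60. Reducing coefficients mod 19: a · b ≡ 13·x^2 + 3·x + 3. Now divide by f(x) = x^2 + 4·x + 10 in F_19[x], eliminating the leading term at each step:
  leading term 13·x^2: subtract (13)·f(x) = 13·x^2 + 14·x + 16, leaving 8·x + 6 (coefficients mod 19)
The degree is now < 2, so this is the remainder. Hence a · b ≡ 8·x + 6 in F_19[x]/(f).

Final answer: a · b ≡ 8·x + 6 (mod f(x))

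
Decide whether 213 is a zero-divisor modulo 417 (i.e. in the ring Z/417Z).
gcd(213, 417) = 3 > 1, so 213 is not a unit in Z/417Z. In Z/nZ every nonzero non-unit is a zero-divisor: explicitly, take b = 417/gcd = 139 ≠ 0 (mod 417); then 213·139 = 29607 = 71·417, i.e. 213·139 ≡ 0 (mod 417). So 213 is a zero-divisor.

Final answer: YES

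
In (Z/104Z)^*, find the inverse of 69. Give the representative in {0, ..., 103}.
69^(−1) ≡ 101 (mod 104)

Apply the extended Euclidean algorithm to (104, 69), tracking rows (r, s, t) with s·104 + t·69 = r. Each division r_prev = q·r_cur + r_new produces the new row as (previous row) − q·(current row):
  row A: (104, 1, 0)   [1·104 + 0·69 = 104]
  row B: (69, 0, 1)   [0·104 + 1·69 = 69]
  104 = 1·69 + 35   → row C = row A − 1·row B = (35, 1, −1)   [check: 1·104 − 1·69 = 35]
  69 = 1·35 + 34   → row D = row B − 1·row C = (34, −1, 2)   [check: −1·104 + 2·69 = 34]
  35 = 1·34 + 1   → row E = row C − 1·row D = (1, 2, −3)   [check: 2·104 − 3·69 = 1]
  34 = 34·1 + 0   → remainder 0, stop. gcd = 1 (last nonzero row E).
The gcd is 1, so 69 is invertible mod 104. The last nonzero row gives 2·104 − 3·69 = 1, so t = −3. So 69^(−1) ≡ −3 ≡ 101 (mod 104). Verify: 69 · 101 = 6969 ≡ 1 (mod 104). ✓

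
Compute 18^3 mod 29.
3

Use repeated squaring. Binary(3) = 11. Walk through the bits of the exponent 3 left-to-right: at each bit after the leading one, square the running value, then multiply by 18 if the bit is 1 (always reducing mod 29):
  bit 1 = 1 (leading): start with 18.
  bit 2 = 1: square 18^2 = 324 ≡ 5; bit is 1, so multiply 5·18 = 90 ≡ 3 (mod 29).
Final value: 18^3 ≡ 3 (mod 29).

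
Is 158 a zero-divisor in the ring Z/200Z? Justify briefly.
gcd(158, 200) = 2 > 1, so 158 is not a unit in Z/200Z. In Z/nZ every nonzero non-unit is a zero-divisor: explicitly, take b = 200/gcd = 100 ≠ 0 (mod 200); then 158·100 = 15800 = 79·200, i.e. 158·100 ≡ 0 (mod 200). So 158 is a zero-divisor.

Final answer: YES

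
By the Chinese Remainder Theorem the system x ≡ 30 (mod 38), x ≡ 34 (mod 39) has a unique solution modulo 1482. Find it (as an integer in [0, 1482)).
x ≡ 1360 (mod 1482); the representative in [0, 1482) is 1360

The moduli 38, 39 are pairwise coprime, so by the CRT there is a unique solution mod 38·39 = 1482.
Solve by successive substitution. Start with x ≡ 30 (mod 38).
  Combine with x ≡ 34 (mod 39): write x = 30 + 38·t and require 30 + 38·t ≡ 34 (mod 39), i.e. 38·t ≡ 34 − 30 ≡ 4 (mod 39). Since 38^(−1) ≡ 38 (mod 39), t ≡ 38·4 ≡ 35 (mod 39). So x ≡ 30 + 38·35 = 1360 (mod 1482).
Unique solution in [0, 1482): x = 1360.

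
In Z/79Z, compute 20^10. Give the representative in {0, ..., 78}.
44

Use repeated squaring. Binary(10) = 1010. Walk through the bits of the exponent 10 left-to-right: at each bit after the leading one, square the running value, then multiply by 20 if the bit is 1 (always reducing mod 79):
  bit 1 = 1 (leading): start with 20.
  bit 2 = 0: square 20^2 = 400 ≡ 5 (mod 79).
  bit 3 = 1: square 5^2 = 25; bit is 1, so multiply 25·20 = 500 ≡ 26 (mod 79).
  bit 4 = 0: square 26^2 = 676 ≡ 44 (mod 79).
Final value: 20^10 ≡ 44 (mod 79).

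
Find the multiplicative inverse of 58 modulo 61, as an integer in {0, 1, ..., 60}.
58^(−1) ≡ 20 (mod 61)

Apply the extended Euclidean algorithm to (61, 58), tracking rows (r, s, t) with s·61 + t·58 = r. Each division r_prev = q·r_cur + r_new produces the new row as (previous row) − q·(current row):
  row A: (61, 1, 0)   [1·61 + 0·58 = 61]
  row B: (58, 0, 1)   [0·61 + 1·58 = 58]
  61 = 1·58 + 3   → row C = row A − 1·row B = (3, 1, −1)   [check: 1·61 − 1·58 = 3]
  58 = 19·3 + 1   → row D = row B − 19·row C = (1, −19, 20)   [check: −19·61 + 20·58 = 1]
  3 = 3·1 + 0   → remainder 0, stop. gcd = 1 (last nonzero row D).
The gcd is 1, so 58 is invertible mod 61. The last nonzero row gives −19·61 + 20·58 = 1, so t = 20. So 58^(−1) ≡ 20 (mod 61). Verify: 58 · 20 = 1160 ≡ 1 (mod 61). ✓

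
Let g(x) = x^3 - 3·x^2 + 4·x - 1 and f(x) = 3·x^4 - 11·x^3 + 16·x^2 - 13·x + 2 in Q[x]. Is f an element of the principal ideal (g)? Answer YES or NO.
NO

In Q[x] the ideal (g) consists of all multiples of g, so f ∈ (g) iff g | f, i.e. iff the remainder of f on division by g is 0. Divide f by g (g is monic, so eliminate the leading term of the running remainder at each step):
  leading term 3·x^4: subtract (3·x)·g(x) = 3·x^4 - 9·x^3 + 12·x^2 - 3·x, leaving -2·x^3 + 4·x^2 - 10·x + 2
  leading term -2·x^3: subtract (-2)·g(x) = -2·x^3 + 6·x^2 - 8·x + 2, leaving -2·x^2 - 2·x
The remainder r(x) = -2·x^2 - 2·x ≠ 0 (and deg r < deg g), so g ∤ f, i.e. f ∉ (g).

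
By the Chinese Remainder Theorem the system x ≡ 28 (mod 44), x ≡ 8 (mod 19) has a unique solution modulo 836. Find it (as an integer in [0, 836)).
The moduli 44, 19 are pairwise coprime, so by the CRT there is a unique solution mod 44·19 = 836.
Solve by successive substitution. Start with x ≡ 28 (mod 44).
  Combine with x ≡ 8 (mod 19): write x = 28 + 44·t and require 28 + 44·t ≡ 8 (mod 19), i.e. 44·t ≡ 8 − 28 ≡ 18 (mod 19). Since 44^(−1) ≡ 16 (mod 19) (44 ≡ 6 (mod 19)), t ≡ 16·18 ≡ 3 (mod 19). So x ≡ 28 + 44·3 = 160 (mod 836).
Unique solution in [0, 836): x = 160.

Final answer: x ≡ 160 (mod 836); the representative in [0, 836) is 160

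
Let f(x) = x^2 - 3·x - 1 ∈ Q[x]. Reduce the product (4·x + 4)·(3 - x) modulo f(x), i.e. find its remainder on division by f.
a · b ≡ 8 - 4·x (mod f(x))

First multiply in Q[x] without reducing: a · b = -4·x^2 + 8·x + 12. Now divide by f(x) = x^2 - 3·x - 1, eliminating the leading term at each step:
  leading term -4·x^2: subtract (-4)·f(x) = -4·x^2 + 12·x + 4, leaving 8 - 4·x
The degree is now < 2, so this is the remainder. Hence a · b ≡ 8 - 4·x in Q[x]/(f).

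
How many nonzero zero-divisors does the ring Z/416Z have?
In Z/416Z each nonzero element is either a unit (gcd with 416 is 1) or a zero-divisor (gcd > 1). The number of units is φ(416): factorise 416 = 2^5 · 13, so φ(416) = (2^5 − 2^4) · (13 − 1) = 16 · 12 = 192. The nonzero elements number 416 − 1 = 415. Hence the nonzero zero-divisors number 415 − 192 = 223.

Final answer: Z/416Z has 223 nonzero zero-divisors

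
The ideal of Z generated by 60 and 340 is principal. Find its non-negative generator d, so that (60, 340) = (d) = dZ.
In the PID Z, (a, b) is generated by gcd(a, b). Compute gcd(340, 60) with the extended Euclidean algorithm, tracking rows (r, s, t) with s·340 + t·60 = r:
  row A: (340, 1, 0)   [1·340 + 0·60 = 340]
  row B: (60, 0, 1)   [0·340 + 1·60 = 60]
  340 = 5·60 + 40   → row C = row A − 5·row B = (40, 1, −5)   [check: 1·340 − 5·60 = 40]
  60 = 1·40 + 20   → row D = row B − 1·row C = (20, −1, 6)   [check: −1·340 + 6·60 = 20]
  40 = 2·20 + 0   → remainder 0, stop. gcd = 20 (last nonzero row D).
So gcd(60, 340) = 20, with Bézout identity −1·340 + 6·60 = 20. Containment (⊇): the Bézout identity exhibits 20 as an element of (60, 340), giving (20) ⊆ (60, 340). Containment (⊆): since 20 | 60 and 20 | 340 (60 = 20·3, 340 = 20·17), every Z-linear combination of 60 and 340 is divisible by 20, so (60, 340) ⊆ (20). Therefore (60, 340) = (20), d = 20.

Final answer: (60, 340) = (20); d = 20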